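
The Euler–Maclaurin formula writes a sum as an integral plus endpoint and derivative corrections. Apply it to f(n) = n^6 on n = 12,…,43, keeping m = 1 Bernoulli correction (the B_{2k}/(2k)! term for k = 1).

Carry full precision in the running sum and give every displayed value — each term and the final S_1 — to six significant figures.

S_1 ≈ 4.20617e+10

∫_12^43 x^6 dx evaluates to 3.88261e+10.
½[f(12) + f(43)] = ½[2.98598e+06 + 6.32136e+09] = 3.16217e+09.
So far: 4.19883e+10.
Correction k=1: B_{2}/2! · (f^{(1)}(43) − f^{(1)}(12)) = 1/12 · (8.82051e+08 − 1.49299e+06) = 7.33798e+07.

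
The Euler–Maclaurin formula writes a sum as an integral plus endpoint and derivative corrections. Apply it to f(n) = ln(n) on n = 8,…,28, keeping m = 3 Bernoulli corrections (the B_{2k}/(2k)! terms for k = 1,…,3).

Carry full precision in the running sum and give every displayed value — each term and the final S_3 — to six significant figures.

Integral: ∫_8^28 ln(x) dx = 56.6662.
Endpoint term: (f(8) + f(28))/2 = (2.07944 + 3.33220)/2 = 2.70582.
So far: 59.3720.
Order-1 term: 1/12 · (0.0357143 − 0.125000) = -0.00744048.
Running total after k=1: 59.3646.
Order-2 term: −1/720 · (9.11079e-05 − 0.00390625) = 5.29881e-06.
Running total after k=2: 59.3646.
Order-3 term: 1/30240 · (1.39451e-06 − 0.000732422) = -2.41742e-08.

S_3 ≈ 59.3646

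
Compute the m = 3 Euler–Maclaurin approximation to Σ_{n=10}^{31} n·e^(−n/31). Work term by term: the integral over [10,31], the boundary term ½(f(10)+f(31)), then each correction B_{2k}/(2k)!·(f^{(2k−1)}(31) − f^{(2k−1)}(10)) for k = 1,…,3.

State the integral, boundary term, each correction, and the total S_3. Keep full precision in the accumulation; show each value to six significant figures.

Integral: ∫_10^31 x·e^(−x/31) dx = 213.492.
Boundary: ½(f(10) + f(31)) = ½(7.24278 + 11.4043) = 9.32352.
Running total after boundary: 222.816.
Order-1 term: 1/12 · (0.00000 − 0.490640) = -0.0408866.
Partial sum through k=1: 222.775.
Order-2 term: −1/720 · (0.000765618 − 0.00201789) = 1.73927e-06.
Partial sum through k=2: 222.775.
Order-3 term: 1/30240 · (1.59338e-06 − 3.66830e-06) = -6.86151e-11.

S_3 ≈ 222.775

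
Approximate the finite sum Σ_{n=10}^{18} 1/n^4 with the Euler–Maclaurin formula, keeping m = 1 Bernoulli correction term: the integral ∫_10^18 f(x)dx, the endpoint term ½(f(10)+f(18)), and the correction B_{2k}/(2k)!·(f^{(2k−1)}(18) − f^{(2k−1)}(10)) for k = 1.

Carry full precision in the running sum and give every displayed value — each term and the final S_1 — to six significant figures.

The integral term ∫_10^18 1/x^4 dx = 0.000276177.
Boundary: ½(f(10) + f(18)) = ½(0.000100000 + 9.52599e-06) = 5.47630e-05.
Integral + boundary = 0.000330940.
Order-1 term: 1/12 · (-2.11689e-06 − (-4.00000e-05)) = 3.15693e-06.

S_1 ≈ 0.000334097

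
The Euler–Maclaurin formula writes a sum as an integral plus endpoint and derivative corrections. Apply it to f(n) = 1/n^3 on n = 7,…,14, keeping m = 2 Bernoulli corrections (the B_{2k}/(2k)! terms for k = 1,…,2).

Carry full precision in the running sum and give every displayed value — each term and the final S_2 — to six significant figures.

Integral: ∫_7^14 1/x^3 dx = 0.00765306.
Boundary: ½(f(7) + f(14)) = ½(0.00291545 + 0.000364431) = 0.00163994.
So far: 0.00929300.
Order-1 term: 1/12 · (-7.80925e-05 − (-0.00124948)) = 9.76156e-05.
After k=1: 0.00939062.
Order-2 term: −1/720 · (-7.96862e-06 − (-0.000509992)) = -6.97254e-07.

S_2 ≈ 0.00938992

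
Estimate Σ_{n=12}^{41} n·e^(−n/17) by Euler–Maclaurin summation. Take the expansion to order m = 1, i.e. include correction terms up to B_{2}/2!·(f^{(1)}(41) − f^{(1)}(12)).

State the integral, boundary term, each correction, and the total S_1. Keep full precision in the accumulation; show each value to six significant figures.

The integral term ∫_12^41 x·e^(−x/17) dx = 154.979.
½[f(12) + f(41)] = ½[5.92407 + 3.67593] = 4.80000.
Running total after boundary: 159.779.
Correction k=1: B_{2}/2! · (f^{(1)}(41) − f^{(1)}(12)) = 1/12 · (-0.126574 − 0.145198) = -0.0226477.

S_1 ≈ 159.756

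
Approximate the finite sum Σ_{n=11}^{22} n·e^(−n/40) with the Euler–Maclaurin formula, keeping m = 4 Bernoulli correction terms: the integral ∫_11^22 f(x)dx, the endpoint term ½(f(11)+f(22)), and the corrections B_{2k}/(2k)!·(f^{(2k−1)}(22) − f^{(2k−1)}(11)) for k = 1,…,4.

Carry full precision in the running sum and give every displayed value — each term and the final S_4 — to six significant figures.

∫_11^22 x·e^(−x/40) dx evaluates to 118.692.
Endpoint term: (f(11) + f(22))/2 = (8.35529 + 12.6929)/2 = 10.5241.
So far: 129.216.
Order-1 term: 1/12 · (0.259627 − 0.550690) = -0.0242552.
After k=1: 129.191.
Order-2 term: −1/720 · (0.000883454 − 0.00129365) = 5.69711e-07.
After k=2: 129.191.
Order-3 term: 1/30240 · (1.00290e-06 − 1.40194e-06) = -1.31959e-11.
After k=3: 129.191.
Order-4 term: −1/1209600 · (9.08527e-10 − 1.24710e-09) = 2.79905e-16.

S_4 ≈ 129.191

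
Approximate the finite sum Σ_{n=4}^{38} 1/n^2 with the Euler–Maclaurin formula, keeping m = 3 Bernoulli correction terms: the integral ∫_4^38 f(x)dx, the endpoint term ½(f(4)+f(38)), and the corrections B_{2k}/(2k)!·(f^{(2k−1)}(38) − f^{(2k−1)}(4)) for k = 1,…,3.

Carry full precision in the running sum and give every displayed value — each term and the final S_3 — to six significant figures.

S_3 ≈ 0.257851

Integral: ∫_4^38 1/x^2 dx = 0.223684.
Endpoint term: (f(4) + f(38))/2 = (0.0625000 + 0.000692521)/2 = 0.0315963.
So far: 0.255280.
Order-1 term: 1/12 · (-3.64485e-05 − (-0.0312500)) = 0.00260113.
Running total after k=1: 0.257882.
Order-2 term: −1/720 · (-3.02896e-07 − (-0.0234375)) = -3.25517e-05.
Running total after k=2: 0.257849.
Order-3 term: 1/30240 · (-6.29285e-09 − (-0.0439453)) = 1.45322e-06.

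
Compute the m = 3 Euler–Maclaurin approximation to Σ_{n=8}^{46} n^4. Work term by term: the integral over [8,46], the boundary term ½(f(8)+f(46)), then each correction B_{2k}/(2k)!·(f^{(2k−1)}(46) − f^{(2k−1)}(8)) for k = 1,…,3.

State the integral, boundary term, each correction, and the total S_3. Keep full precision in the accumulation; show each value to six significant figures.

Integral: ∫_8^46 x^4 dx = 4.11860e+07.
Boundary: ½(f(8) + f(46)) = ½(4096.00 + 4.47746e+06) = 2.24078e+06.
Integral + boundary = 4.34268e+07.
k=1: B_{2}/(2)! × [f^{(1)}(46) − f^{(1)}(8)] = 1/12 × (389344 − 2048.00) = 32274.7.
Partial sum through k=1: 4.34591e+07.
k=2: B_{4}/(4)! × [f^{(3)}(46) − f^{(3)}(8)] = −1/720 × (1104.00 − 192.000) = -1.26667.
Partial sum through k=2: 4.34591e+07.
k=3: B_{6}/(6)! × [f^{(5)}(46) − f^{(5)}(8)] = 1/30240 × (0.00000 − 0.00000) = 0.00000.

S_3 ≈ 4.34591e+07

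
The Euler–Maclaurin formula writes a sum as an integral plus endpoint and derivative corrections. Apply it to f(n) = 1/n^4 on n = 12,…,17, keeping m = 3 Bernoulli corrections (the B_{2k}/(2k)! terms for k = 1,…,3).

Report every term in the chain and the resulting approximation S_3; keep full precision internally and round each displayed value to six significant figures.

S_3 ≈ 0.000156254

The integral term ∫_12^17 1/x^4 dx = 0.000125054.
Boundary: ½(f(12) + f(17)) = ½(4.82253e-05 + 1.19730e-05) = 3.00992e-05.
Running total after boundary: 0.000155153.
k=1: B_{2}/(2)! × [f^{(1)}(17) − f^{(1)}(12)] = 1/12 × (-2.81719e-06 − (-1.60751e-05)) = 1.10483e-06.
Running total after k=1: 0.000156258.
k=2: B_{4}/(4)! × [f^{(3)}(17) − f^{(3)}(12)] = −1/720 × (-2.92441e-07 − (-3.34898e-06)) = -4.24519e-09.
Running total after k=2: 0.000156254.
k=3: B_{6}/(6)! × [f^{(5)}(17) − f^{(5)}(12)] = 1/30240 × (-5.66668e-08 − (-1.30238e-06)) = 4.11943e-11.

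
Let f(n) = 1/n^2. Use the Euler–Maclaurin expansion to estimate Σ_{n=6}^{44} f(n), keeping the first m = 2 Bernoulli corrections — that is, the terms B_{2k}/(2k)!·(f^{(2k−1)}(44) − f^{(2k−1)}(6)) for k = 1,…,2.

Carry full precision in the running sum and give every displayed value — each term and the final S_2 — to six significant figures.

The integral term ∫_6^44 1/x^2 dx = 0.143939.
Boundary: ½(f(6) + f(44)) = ½(0.0277778 + 0.000516529) = 0.0141472.
Integral + boundary = 0.158087.
Order-1 term: 1/12 · (-2.34786e-05 − (-0.00925926)) = 0.000769648.
Partial sum through k=1: 0.158856.
Order-2 term: −1/720 · (-1.45528e-07 − (-0.00308642)) = -4.28649e-06.

S_2 ≈ 0.158852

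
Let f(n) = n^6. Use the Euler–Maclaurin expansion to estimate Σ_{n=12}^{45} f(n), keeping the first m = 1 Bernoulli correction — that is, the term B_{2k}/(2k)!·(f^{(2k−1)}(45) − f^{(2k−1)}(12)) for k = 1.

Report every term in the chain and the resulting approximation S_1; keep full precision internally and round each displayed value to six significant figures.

S_1 ≈ 5.76217e+10

∫_12^45 x^6 dx evaluates to 5.33762e+10.
½[f(12) + f(45)] = ½[2.98598e+06 + 8.30377e+09] = 4.15338e+09.
Running total after boundary: 5.75296e+10.
k=1: B_{2}/(2)! × [f^{(1)}(45) − f^{(1)}(12)] = 1/12 × (1.10717e+09 − 1.49299e+06) = 9.21396e+07.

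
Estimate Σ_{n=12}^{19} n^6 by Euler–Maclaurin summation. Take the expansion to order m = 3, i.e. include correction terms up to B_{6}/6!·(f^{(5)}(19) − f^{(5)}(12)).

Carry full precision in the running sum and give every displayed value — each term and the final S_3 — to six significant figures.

S_3 ≈ 1.48706e+08

The integral term ∫_12^19 x^6 dx = 1.22577e+08.
½[f(12) + f(19)] = ½[2.98598e+06 + 4.70459e+07] = 2.50159e+07.
Integral + boundary = 1.47593e+08.
Order-1 term: 1/12 · (1.48566e+07 − 1.49299e+06) = 1.11363e+06.
Running total after k=1: 1.48707e+08.
Order-2 term: −1/720 · (823080 − 207360) = -855.167.
Running total after k=2: 1.48706e+08.
Order-3 term: 1/30240 · (13680.0 − 8640.00) = 0.166667.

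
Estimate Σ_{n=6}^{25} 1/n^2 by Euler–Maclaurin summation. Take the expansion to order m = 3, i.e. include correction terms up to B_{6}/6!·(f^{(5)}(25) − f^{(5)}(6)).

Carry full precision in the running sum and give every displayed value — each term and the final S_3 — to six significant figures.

∫_6^25 1/x^2 dx evaluates to 0.126667.
Endpoint term: (f(6) + f(25))/2 = (0.0277778 + 0.00160000)/2 = 0.0146889.
So far: 0.141356.
Correction k=1: B_{2}/2! · (f^{(1)}(25) − f^{(1)}(6)) = 1/12 · (-0.000128000 − (-0.00925926)) = 0.000760938.
After k=1: 0.142116.
Correction k=2: B_{4}/4! · (f^{(3)}(25) − f^{(3)}(6)) = −1/720 · (-2.45760e-06 − (-0.00308642)) = -4.28328e-06.
After k=2: 0.142112.
Correction k=3: B_{6}/6! · (f^{(5)}(25) − f^{(5)}(6)) = 1/30240 · (-1.17965e-07 − (-0.00257202)) = 8.50496e-08.

S_3 ≈ 0.142112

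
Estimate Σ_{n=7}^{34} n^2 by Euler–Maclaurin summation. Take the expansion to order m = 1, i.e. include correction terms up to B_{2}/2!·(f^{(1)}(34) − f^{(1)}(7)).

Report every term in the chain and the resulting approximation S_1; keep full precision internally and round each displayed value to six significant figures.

S_1 ≈ 13594.0

The integral term ∫_7^34 x^2 dx = 12987.0.
Boundary: ½(f(7) + f(34)) = ½(49.0000 + 1156.00) = 602.500.
Integral + boundary = 13589.5.
Correction k=1: B_{2}/2! · (f^{(1)}(34) − f^{(1)}(7)) = 1/12 · (68.0000 − 14.0000) = 4.50000.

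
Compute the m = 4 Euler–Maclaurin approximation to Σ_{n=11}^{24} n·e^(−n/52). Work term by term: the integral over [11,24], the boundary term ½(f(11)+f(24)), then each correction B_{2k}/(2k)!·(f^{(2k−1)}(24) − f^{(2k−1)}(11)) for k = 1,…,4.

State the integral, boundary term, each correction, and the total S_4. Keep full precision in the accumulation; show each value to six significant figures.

S_4 ≈ 172.384

Integral: ∫_11^24 x·e^(−x/52) dx = 160.394.
Endpoint term: (f(11) + f(24))/2 = (8.90272 + 15.1275)/2 = 12.0151.
Running total after boundary: 172.409.
Order-1 term: 1/12 · (0.339399 − 0.638132) = -0.0248944.
Partial sum through k=1: 172.384.
Order-2 term: −1/720 · (0.000591726 − 0.000834618) = 3.37351e-07.
Partial sum through k=2: 172.384.
Order-3 term: 1/30240 · (3.91248e-07 − 5.30045e-07) = -4.58986e-12.
Partial sum through k=3: 172.384.
Order-4 term: −1/1209600 · (2.08455e-10 − 2.77895e-10) = 5.74079e-17.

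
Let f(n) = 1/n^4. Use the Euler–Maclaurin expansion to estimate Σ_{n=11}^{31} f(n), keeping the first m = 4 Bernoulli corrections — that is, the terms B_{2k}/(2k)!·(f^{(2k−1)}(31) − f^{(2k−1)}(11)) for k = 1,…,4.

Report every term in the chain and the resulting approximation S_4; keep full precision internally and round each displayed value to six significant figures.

The integral term ∫_11^31 1/x^4 dx = 0.000239249.
Endpoint term: (f(11) + f(31))/2 = (6.83013e-05 + 1.08281e-06)/2 = 3.46921e-05.
Running total after boundary: 0.000273941.
Correction k=1: B_{2}/2! · (f^{(1)}(31) − f^{(1)}(11)) = 1/12 · (-1.39718e-07 − (-2.48369e-05)) = 2.05809e-06.
After k=1: 0.000275999.
Correction k=2: B_{4}/4! · (f^{(3)}(31) − f^{(3)}(11)) = −1/720 · (-4.36164e-09 − (-6.15790e-06)) = -8.54658e-09.
After k=2: 0.000275991.
Correction k=3: B_{6}/6! · (f^{(5)}(31) − f^{(5)}(11)) = 1/30240 · (-2.54164e-10 − (-2.84994e-06)) = 9.42355e-11.
After k=3: 0.000275991.
Correction k=4: B_{8}/8! · (f^{(7)}(31) − f^{(7)}(11)) = −1/1209600 · (-2.38031e-11 − (-2.11979e-06)) = -1.75245e-12.

S_4 ≈ 0.000275991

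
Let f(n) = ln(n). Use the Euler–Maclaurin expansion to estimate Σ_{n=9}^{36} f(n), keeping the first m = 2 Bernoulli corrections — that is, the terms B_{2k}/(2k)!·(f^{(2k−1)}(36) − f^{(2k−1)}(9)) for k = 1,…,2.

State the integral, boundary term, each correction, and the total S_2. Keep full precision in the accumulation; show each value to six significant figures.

∫_9^36 ln(x) dx evaluates to 82.2317.
½[f(9) + f(36)] = ½[2.19722 + 3.58352] = 2.89037.
Running total after boundary: 85.1220.
k=1: B_{2}/(2)! × [f^{(1)}(36) − f^{(1)}(9)] = 1/12 × (0.0277778 − 0.111111) = -0.00694444.
After k=1: 85.1151.
k=2: B_{4}/(4)! × [f^{(3)}(36) − f^{(3)}(9)] = −1/720 × (4.28669e-05 − 0.00274348) = 3.75086e-06.

S_2 ≈ 85.1151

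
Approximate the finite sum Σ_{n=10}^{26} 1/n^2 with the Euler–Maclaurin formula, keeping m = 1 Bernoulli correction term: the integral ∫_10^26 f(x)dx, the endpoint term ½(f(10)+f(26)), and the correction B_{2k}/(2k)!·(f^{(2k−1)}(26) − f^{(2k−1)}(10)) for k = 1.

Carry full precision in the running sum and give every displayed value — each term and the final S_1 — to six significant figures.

Integral: ∫_10^26 1/x^2 dx = 0.0615385.
Boundary: ½(f(10) + f(26)) = ½(0.0100000 + 0.00147929) = 0.00573964.
So far: 0.0672781.
Order-1 term: 1/12 · (-0.000113792 − (-0.00200000)) = 0.000157184.

S_1 ≈ 0.0674353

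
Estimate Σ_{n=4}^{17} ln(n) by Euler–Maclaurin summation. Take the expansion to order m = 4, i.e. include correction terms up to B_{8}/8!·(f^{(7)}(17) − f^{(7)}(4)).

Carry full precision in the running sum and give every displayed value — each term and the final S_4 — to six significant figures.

S_4 ≈ 31.7133

Integral: ∫_4^17 ln(x) dx = 29.6194.
½[f(4) + f(17)] = ½[1.38629 + 2.83321] = 2.10975.
So far: 31.7292.
Order-1 term: 1/12 · (0.0588235 − 0.250000) = -0.0159314.
Running total after k=1: 31.7133.
Order-2 term: −1/720 · (0.000407083 − 0.0312500) = 4.28374e-05.
Running total after k=2: 31.7133.
Order-3 term: 1/30240 · (1.69031e-05 − 0.0234375) = -7.74491e-07.
Running total after k=3: 31.7133.
Order-4 term: −1/1209600 · (1.75465e-06 − 0.0439453) = 3.63290e-08.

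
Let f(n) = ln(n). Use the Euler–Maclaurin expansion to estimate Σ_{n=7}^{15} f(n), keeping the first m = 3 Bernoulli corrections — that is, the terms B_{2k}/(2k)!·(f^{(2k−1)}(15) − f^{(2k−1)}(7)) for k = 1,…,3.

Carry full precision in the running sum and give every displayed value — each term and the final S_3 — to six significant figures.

Integral: ∫_7^15 ln(x) dx = 18.9994.
Endpoint term: (f(7) + f(15))/2 = (1.94591 + 2.70805)/2 = 2.32698.
Integral + boundary = 21.3264.
Order-1 term: 1/12 · (0.0666667 − 0.142857) = -0.00634921.
Running total after k=1: 21.3200.
Order-2 term: −1/720 · (0.000592593 − 0.00583090) = 7.27543e-06.
Running total after k=2: 21.3200.
Order-3 term: 1/30240 · (3.16049e-05 − 0.00142798) = -4.61763e-08.

S_3 ≈ 21.3200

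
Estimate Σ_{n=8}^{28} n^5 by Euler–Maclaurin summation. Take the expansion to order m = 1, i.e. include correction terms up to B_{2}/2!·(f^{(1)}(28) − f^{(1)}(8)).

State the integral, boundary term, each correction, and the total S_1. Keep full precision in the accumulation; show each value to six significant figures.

Integral: ∫_8^28 x^5 dx = 8.02714e+07.
Boundary: ½(f(8) + f(28)) = ½(32768.0 + 1.72104e+07) = 8.62157e+06.
Running total after boundary: 8.88929e+07.
Correction k=1: B_{2}/2! · (f^{(1)}(28) − f^{(1)}(8)) = 1/12 · (3.07328e+06 − 20480.0) = 254400.

S_1 ≈ 8.91473e+07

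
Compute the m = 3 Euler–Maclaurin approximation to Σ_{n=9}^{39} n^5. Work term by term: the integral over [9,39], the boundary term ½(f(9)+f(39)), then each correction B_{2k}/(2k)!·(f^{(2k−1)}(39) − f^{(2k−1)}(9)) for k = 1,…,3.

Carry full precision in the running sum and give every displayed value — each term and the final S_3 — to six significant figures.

∫_9^39 x^5 dx evaluates to 5.86369e+08.
½[f(9) + f(39)] = ½[59049.0 + 9.02242e+07] = 4.51416e+07.
Running total after boundary: 6.31510e+08.
Correction k=1: B_{2}/2! · (f^{(1)}(39) − f^{(1)}(9)) = 1/12 · (1.15672e+07 − 32805.0) = 961200.
Partial sum through k=1: 6.32472e+08.
Correction k=2: B_{4}/4! · (f^{(3)}(39) − f^{(3)}(9)) = −1/720 · (91260.0 − 4860.00) = -120.000.
Partial sum through k=2: 6.32471e+08.
Correction k=3: B_{6}/6! · (f^{(5)}(39) − f^{(5)}(9)) = 1/30240 · (120.000 − 120.000) = 0.00000.

S_3 ≈ 6.32471e+08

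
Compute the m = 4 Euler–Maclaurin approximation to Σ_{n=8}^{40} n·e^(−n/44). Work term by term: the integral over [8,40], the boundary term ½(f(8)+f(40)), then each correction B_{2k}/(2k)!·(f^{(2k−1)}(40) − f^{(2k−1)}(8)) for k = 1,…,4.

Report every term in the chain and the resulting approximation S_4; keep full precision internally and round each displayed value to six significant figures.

The integral term ∫_8^40 x·e^(−x/44) dx = 418.544.
½[f(8) + f(40)] = ½[6.67002 + 16.1156] = 11.3928.
Integral + boundary = 429.937.
k=1: B_{2}/(2)! × [f^{(1)}(40) − f^{(1)}(8)] = 1/12 × (0.0366264 − 0.682161) = -0.0537946.
Partial sum through k=1: 429.883.
k=2: B_{4}/(4)! × [f^{(3)}(40) − f^{(3)}(8)] = −1/720 × (0.000435128 − 0.00121367) = 1.08131e-06.
Partial sum through k=2: 429.883.
k=3: B_{6}/(6)! × [f^{(5)}(40) − f^{(5)}(8)] = 1/30240 × (4.39740e-07 − 1.07179e-06) = -2.09011e-11.
Partial sum through k=3: 429.883.
k=4: B_{8}/(8)! × [f^{(7)}(40) − f^{(7)}(8)] = −1/1209600 × (3.38184e-10 − 7.83411e-10) = 3.68078e-16.

S_4 ≈ 429.883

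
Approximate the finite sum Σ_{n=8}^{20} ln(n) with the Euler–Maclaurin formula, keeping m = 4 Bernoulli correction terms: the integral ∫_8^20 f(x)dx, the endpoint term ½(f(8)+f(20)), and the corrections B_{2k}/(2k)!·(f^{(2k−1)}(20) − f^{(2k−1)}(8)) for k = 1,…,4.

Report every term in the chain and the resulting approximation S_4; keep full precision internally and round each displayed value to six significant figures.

Integral: ∫_8^20 ln(x) dx = 31.2791.
Boundary: ½(f(8) + f(20)) = ½(2.07944 + 2.99573) = 2.53759.
Integral + boundary = 33.8167.
Correction k=1: B_{2}/2! · (f^{(1)}(20) − f^{(1)}(8)) = 1/12 · (0.0500000 − 0.125000) = -0.00625000.
Partial sum through k=1: 33.8105.
Correction k=2: B_{4}/4! · (f^{(3)}(20) − f^{(3)}(8)) = −1/720 · (0.000250000 − 0.00390625) = 5.07812e-06.
Partial sum through k=2: 33.8105.
Correction k=3: B_{6}/6! · (f^{(5)}(20) − f^{(5)}(8)) = 1/30240 · (7.50000e-06 − 0.000732422) = -2.39723e-08.
Partial sum through k=3: 33.8105.
Correction k=4: B_{8}/8! · (f^{(7)}(20) − f^{(7)}(8)) = −1/1209600 · (5.62500e-07 − 0.000343323) = 2.83367e-10.

S_4 ≈ 33.8105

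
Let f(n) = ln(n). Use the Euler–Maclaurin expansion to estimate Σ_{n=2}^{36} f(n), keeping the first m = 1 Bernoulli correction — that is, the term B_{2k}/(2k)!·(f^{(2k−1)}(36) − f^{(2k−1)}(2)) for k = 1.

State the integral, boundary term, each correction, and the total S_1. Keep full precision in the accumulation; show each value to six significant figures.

S_1 ≈ 95.7194

The integral term ∫_2^36 ln(x) dx = 93.6204.
Boundary: ½(f(2) + f(36)) = ½(0.693147 + 3.58352) = 2.13833.
So far: 95.7587.
Correction k=1: B_{2}/2! · (f^{(1)}(36) − f^{(1)}(2)) = 1/12 · (0.0277778 − 0.500000) = -0.0393519.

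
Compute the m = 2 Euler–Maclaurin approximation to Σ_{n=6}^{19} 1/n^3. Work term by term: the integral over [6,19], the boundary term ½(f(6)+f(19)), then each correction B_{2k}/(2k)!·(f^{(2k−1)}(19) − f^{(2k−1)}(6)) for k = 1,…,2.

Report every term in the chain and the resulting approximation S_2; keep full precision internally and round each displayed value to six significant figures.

Integral: ∫_6^19 1/x^3 dx = 0.0125038.
Endpoint term: (f(6) + f(19))/2 = (0.00462963 + 0.000145794)/2 = 0.00238771.
So far: 0.0148916.
k=1: B_{2}/(2)! × [f^{(1)}(19) − f^{(1)}(6)] = 1/12 × (-2.30201e-05 − (-0.00231481)) = 0.000190983.
Running total after k=1: 0.0150825.
k=2: B_{4}/(4)! × [f^{(3)}(19) − f^{(3)}(6)] = −1/720 × (-1.27535e-06 − (-0.00128601)) = -1.78435e-06.

S_2 ≈ 0.0150808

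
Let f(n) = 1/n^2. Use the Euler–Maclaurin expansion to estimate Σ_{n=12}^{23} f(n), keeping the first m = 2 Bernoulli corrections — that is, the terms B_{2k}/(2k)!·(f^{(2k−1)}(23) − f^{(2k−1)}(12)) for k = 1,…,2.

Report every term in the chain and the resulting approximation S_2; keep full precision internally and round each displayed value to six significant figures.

S_2 ≈ 0.0443551

Integral: ∫_12^23 1/x^2 dx = 0.0398551.
½[f(12) + f(23)] = ½[0.00694444 + 0.00189036] = 0.00441740.
So far: 0.0442725.
Order-1 term: 1/12 · (-0.000164379 − (-0.00115741)) = 8.27524e-05.
Partial sum through k=1: 0.0443552.
Order-2 term: −1/720 · (-3.72883e-06 − (-9.64506e-05)) = -1.28780e-07.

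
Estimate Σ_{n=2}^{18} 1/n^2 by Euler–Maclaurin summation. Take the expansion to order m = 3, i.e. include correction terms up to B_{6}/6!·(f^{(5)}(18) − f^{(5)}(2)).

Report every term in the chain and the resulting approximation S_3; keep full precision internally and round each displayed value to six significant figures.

The integral term ∫_2^18 1/x^2 dx = 0.444444.
Boundary: ½(f(2) + f(18)) = ½(0.250000 + 0.00308642) = 0.126543.
So far: 0.570988.
k=1: B_{2}/(2)! × [f^{(1)}(18) − f^{(1)}(2)] = 1/12 × (-0.000342936 − (-0.250000)) = 0.0208048.
After k=1: 0.591792.
k=2: B_{4}/(4)! × [f^{(3)}(18) − f^{(3)}(2)] = −1/720 × (-1.27013e-05 − (-0.750000)) = -0.00104165.
After k=2: 0.590751.
k=3: B_{6}/(6)! × [f^{(5)}(18) − f^{(5)}(2)] = 1/30240 × (-1.17605e-06 − (-5.62500)) = 0.000186012.

S_3 ≈ 0.590937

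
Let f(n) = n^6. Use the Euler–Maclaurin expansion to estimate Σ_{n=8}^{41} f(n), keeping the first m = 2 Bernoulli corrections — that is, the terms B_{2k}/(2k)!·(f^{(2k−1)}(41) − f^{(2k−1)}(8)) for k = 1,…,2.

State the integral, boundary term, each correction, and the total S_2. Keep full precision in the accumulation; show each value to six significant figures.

S_2 ≈ 3.02548e+10

The integral term ∫_8^41 x^6 dx = 2.78217e+10.
Boundary: ½(f(8) + f(41)) = ½(262144 + 4.75010e+09) = 2.37518e+09.
So far: 3.01969e+10.
Correction k=1: B_{2}/2! · (f^{(1)}(41) − f^{(1)}(8)) = 1/12 · (6.95137e+08 − 196608) = 5.79117e+07.
After k=1: 3.02548e+10.
Correction k=2: B_{4}/4! · (f^{(3)}(41) − f^{(3)}(8)) = −1/720 · (8.27052e+06 − 61440.0) = -11401.5.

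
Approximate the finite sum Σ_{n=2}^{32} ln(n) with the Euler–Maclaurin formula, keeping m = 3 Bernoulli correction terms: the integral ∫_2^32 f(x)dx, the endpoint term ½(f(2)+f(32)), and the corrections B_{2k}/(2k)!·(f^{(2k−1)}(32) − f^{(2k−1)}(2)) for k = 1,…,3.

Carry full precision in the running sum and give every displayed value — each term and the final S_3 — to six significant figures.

∫_2^32 ln(x) dx evaluates to 79.5173.
½[f(2) + f(32)] = ½[0.693147 + 3.46574] = 2.07944.
Running total after boundary: 81.5967.
Correction k=1: B_{2}/2! · (f^{(1)}(32) − f^{(1)}(2)) = 1/12 · (0.0312500 − 0.500000) = -0.0390625.
Running total after k=1: 81.5576.
Correction k=2: B_{4}/4! · (f^{(3)}(32) − f^{(3)}(2)) = −1/720 · (6.10352e-05 − 0.250000) = 0.000347137.
Running total after k=2: 81.5580.
Correction k=3: B_{6}/6! · (f^{(5)}(32) − f^{(5)}(2)) = 1/30240 · (7.15256e-07 − 0.750000) = -2.48016e-05.

S_3 ≈ 81.5580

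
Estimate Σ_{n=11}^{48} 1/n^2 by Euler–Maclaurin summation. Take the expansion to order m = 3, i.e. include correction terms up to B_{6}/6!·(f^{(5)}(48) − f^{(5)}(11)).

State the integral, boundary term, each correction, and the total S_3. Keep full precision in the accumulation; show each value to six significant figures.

S_3 ≈ 0.0745485

∫_11^48 1/x^2 dx evaluates to 0.0700758.
Boundary: ½(f(11) + f(48)) = ½(0.00826446 + 0.000434028) = 0.00434925.
So far: 0.0744250.
Correction k=1: B_{2}/2! · (f^{(1)}(48) − f^{(1)}(11)) = 1/12 · (-1.80845e-05 − (-0.00150263)) = 0.000123712.
After k=1: 0.0745487.
Correction k=2: B_{4}/4! · (f^{(3)}(48) − f^{(3)}(11)) = −1/720 · (-9.41901e-08 − (-0.000149021)) = -2.06843e-07.
After k=2: 0.0745485.
Correction k=3: B_{6}/6! · (f^{(5)}(48) − f^{(5)}(11)) = 1/30240 · (-1.22643e-09 − (-3.69474e-05)) = 1.22176e-09.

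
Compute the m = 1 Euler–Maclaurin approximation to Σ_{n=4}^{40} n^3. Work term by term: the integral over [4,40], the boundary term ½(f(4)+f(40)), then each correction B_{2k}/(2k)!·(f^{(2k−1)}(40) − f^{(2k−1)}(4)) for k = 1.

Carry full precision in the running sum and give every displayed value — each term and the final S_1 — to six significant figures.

∫_4^40 x^3 dx evaluates to 639936.
Boundary: ½(f(4) + f(40)) = ½(64.0000 + 64000.0) = 32032.0.
So far: 671968.
Correction k=1: B_{2}/2! · (f^{(1)}(40) − f^{(1)}(4)) = 1/12 · (4800.00 − 48.0000) = 396.000.

S_1 ≈ 672364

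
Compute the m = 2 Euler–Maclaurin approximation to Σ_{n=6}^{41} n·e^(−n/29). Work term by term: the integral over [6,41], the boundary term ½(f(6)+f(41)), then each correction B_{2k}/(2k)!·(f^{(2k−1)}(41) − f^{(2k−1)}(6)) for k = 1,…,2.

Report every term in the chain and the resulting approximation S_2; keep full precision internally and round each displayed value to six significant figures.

∫_6^41 x·e^(−x/29) dx evaluates to 331.566.
Boundary: ½(f(6) + f(41)) = ½(4.87862 + 9.97198) = 7.42530.
Running total after boundary: 338.991.
Correction k=1: B_{2}/2! · (f^{(1)}(41) − f^{(1)}(6)) = 1/12 · (-0.100642 − 0.644875) = -0.0621265.
Running total after k=1: 338.929.
Correction k=2: B_{4}/4! · (f^{(3)}(41) − f^{(3)}(6)) = −1/720 · (0.000458734 − 0.00270046) = 3.11350e-06.

S_2 ≈ 338.929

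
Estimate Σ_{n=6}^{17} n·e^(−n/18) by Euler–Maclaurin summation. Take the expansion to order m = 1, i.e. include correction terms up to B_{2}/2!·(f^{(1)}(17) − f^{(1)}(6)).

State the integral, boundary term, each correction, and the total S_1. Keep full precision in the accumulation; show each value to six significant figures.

∫_6^17 x·e^(−x/18) dx evaluates to 64.5373.
Endpoint term: (f(6) + f(17))/2 = (4.29919 + 6.61122)/2 = 5.45521.
Running total after boundary: 69.9925.
Correction k=1: B_{2}/2! · (f^{(1)}(17) − f^{(1)}(6)) = 1/12 · (0.0216053 − 0.477688) = -0.0380069.

S_1 ≈ 69.9545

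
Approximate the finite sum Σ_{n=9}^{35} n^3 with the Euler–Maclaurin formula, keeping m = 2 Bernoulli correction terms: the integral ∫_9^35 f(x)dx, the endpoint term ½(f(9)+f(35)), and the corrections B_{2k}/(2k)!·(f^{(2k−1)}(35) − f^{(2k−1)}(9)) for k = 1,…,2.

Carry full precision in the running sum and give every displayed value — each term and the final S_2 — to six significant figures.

The integral term ∫_9^35 x^3 dx = 373516.
Boundary: ½(f(9) + f(35)) = ½(729.000 + 42875.0) = 21802.0.
So far: 395318.
k=1: B_{2}/(2)! × [f^{(1)}(35) − f^{(1)}(9)] = 1/12 × (3675.00 − 243.000) = 286.000.
Running total after k=1: 395604.
k=2: B_{4}/(4)! × [f^{(3)}(35) − f^{(3)}(9)] = −1/720 × (6.00000 − 6.00000) = 0.00000.

S_2 ≈ 395604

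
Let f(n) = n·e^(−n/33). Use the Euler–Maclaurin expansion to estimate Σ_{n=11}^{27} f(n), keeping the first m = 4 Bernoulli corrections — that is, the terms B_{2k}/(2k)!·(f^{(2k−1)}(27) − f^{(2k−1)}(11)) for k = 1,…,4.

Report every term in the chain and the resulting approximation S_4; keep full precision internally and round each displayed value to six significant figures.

The integral term ∫_11^27 x·e^(−x/33) dx = 166.762.
Endpoint term: (f(11) + f(27))/2 = (7.88184 + 11.9133)/2 = 9.89757.
Running total after boundary: 176.659.
Correction k=1: B_{2}/2! · (f^{(1)}(27) − f^{(1)}(11)) = 1/12 · (0.0802242 − 0.477688) = -0.0331219.
Partial sum through k=1: 176.626.
Correction k=2: B_{4}/4! · (f^{(3)}(27) − f^{(3)}(11)) = −1/720 · (0.000884013 − 0.00175459) = 1.20914e-06.
Partial sum through k=2: 176.626.
Correction k=3: B_{6}/6! · (f^{(5)}(27) − f^{(5)}(11)) = 1/30240 · (1.55589e-06 − 2.81959e-06) = -4.17892e-11.
Partial sum through k=3: 176.626.
Correction k=4: B_{8}/8! · (f^{(7)}(27) − f^{(7)}(11)) = −1/1209600 · (2.11203e-09 − 3.69880e-09) = 1.31181e-15.

S_4 ≈ 176.626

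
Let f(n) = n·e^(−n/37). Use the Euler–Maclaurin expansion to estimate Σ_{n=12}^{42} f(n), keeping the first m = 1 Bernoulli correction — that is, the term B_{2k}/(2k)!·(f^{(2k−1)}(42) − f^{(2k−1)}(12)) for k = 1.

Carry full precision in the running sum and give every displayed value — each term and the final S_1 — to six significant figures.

S_1 ≈ 382.480

The integral term ∫_12^42 x·e^(−x/37) dx = 371.438.
Boundary: ½(f(12) + f(42)) = ½(8.67619 + 13.4979) = 11.0870.
Integral + boundary = 382.525.
Correction k=1: B_{2}/2! · (f^{(1)}(42) − f^{(1)}(12)) = 1/12 · (-0.0434296 − 0.488524) = -0.0443295.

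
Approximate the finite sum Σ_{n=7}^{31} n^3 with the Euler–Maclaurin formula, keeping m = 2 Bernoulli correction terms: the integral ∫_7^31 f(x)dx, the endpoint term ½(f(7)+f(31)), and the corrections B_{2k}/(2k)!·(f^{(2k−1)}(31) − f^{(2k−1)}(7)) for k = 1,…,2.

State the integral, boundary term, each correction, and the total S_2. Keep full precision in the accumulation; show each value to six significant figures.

S_2 ≈ 245575

The integral term ∫_7^31 x^3 dx = 230280.
½[f(7) + f(31)] = ½[343.000 + 29791.0] = 15067.0.
So far: 245347.
Order-1 term: 1/12 · (2883.00 − 147.000) = 228.000.
Running total after k=1: 245575.
Order-2 term: −1/720 · (6.00000 − 6.00000) = 0.00000.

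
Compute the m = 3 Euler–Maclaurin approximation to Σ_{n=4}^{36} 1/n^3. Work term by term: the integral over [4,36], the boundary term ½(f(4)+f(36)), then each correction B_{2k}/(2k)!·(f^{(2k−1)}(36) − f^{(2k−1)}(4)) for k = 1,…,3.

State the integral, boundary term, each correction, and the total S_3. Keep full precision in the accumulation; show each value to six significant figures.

The integral term ∫_4^36 1/x^3 dx = 0.0308642.
½[f(4) + f(36)] = ½[0.0156250 + 2.14335e-05] = 0.00782322.
Running total after boundary: 0.0386874.
k=1: B_{2}/(2)! × [f^{(1)}(36) − f^{(1)}(4)] = 1/12 × (-1.78612e-06 − (-0.0117188)) = 0.000976414.
Running total after k=1: 0.0396638.
k=2: B_{4}/(4)! × [f^{(3)}(36) − f^{(3)}(4)] = −1/720 × (-2.75636e-08 − (-0.0146484)) = -2.03450e-05.
Running total after k=2: 0.0396435.
k=3: B_{6}/(6)! × [f^{(5)}(36) − f^{(5)}(4)] = 1/30240 × (-8.93265e-10 − (-0.0384521)) = 1.27157e-06.

S_3 ≈ 0.0396448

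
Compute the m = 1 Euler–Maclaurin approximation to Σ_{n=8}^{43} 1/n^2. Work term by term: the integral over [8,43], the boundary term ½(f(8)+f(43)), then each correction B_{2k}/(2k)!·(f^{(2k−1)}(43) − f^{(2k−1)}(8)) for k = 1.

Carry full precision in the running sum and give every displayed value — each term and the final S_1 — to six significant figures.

Integral: ∫_8^43 1/x^2 dx = 0.101744.
Boundary: ½(f(8) + f(43)) = ½(0.0156250 + 0.000540833) = 0.00808292.
Running total after boundary: 0.109827.
k=1: B_{2}/(2)! × [f^{(1)}(43) − f^{(1)}(8)] = 1/12 × (-2.51550e-05 − (-0.00390625)) = 0.000323425.

S_1 ≈ 0.110151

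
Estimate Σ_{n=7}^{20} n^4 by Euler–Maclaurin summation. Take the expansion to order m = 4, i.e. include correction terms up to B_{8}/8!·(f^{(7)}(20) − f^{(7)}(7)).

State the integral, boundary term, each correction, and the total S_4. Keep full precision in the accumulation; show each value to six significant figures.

Integral: ∫_7^20 x^4 dx = 636639.
½[f(7) + f(20)] = ½[2401.00 + 160000] = 81200.5.
So far: 717839.
Correction k=1: B_{2}/2! · (f^{(1)}(20) − f^{(1)}(7)) = 1/12 · (32000.0 − 1372.00) = 2552.33.
After k=1: 720391.
Correction k=2: B_{4}/4! · (f^{(3)}(20) − f^{(3)}(7)) = −1/720 · (480.000 − 168.000) = -0.433333.
After k=2: 720391.
Correction k=3: B_{6}/6! · (f^{(5)}(20) − f^{(5)}(7)) = 1/30240 · (0.00000 − 0.00000) = 0.00000.
After k=3: 720391.
Correction k=4: B_{8}/8! · (f^{(7)}(20) − f^{(7)}(7)) = −1/1209600 · (0.00000 − 0.00000) = 0.00000.

S_4 ≈ 720391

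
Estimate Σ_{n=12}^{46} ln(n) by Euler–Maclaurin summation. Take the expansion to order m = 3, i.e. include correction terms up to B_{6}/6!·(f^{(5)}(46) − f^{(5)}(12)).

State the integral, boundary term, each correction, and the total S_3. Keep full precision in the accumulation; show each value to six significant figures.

∫_12^46 ln(x) dx evaluates to 112.299.
Boundary: ½(f(12) + f(46)) = ½(2.48491 + 3.82864) = 3.15677.
So far: 115.455.
Order-1 term: 1/12 · (0.0217391 − 0.0833333) = -0.00513285.
After k=1: 115.450.
Order-2 term: −1/720 · (2.05474e-05 − 0.00115741) = 1.57897e-06.
After k=2: 115.450.
Order-3 term: 1/30240 · (1.16526e-07 − 9.64506e-05) = -3.18565e-09.

S_3 ≈ 115.450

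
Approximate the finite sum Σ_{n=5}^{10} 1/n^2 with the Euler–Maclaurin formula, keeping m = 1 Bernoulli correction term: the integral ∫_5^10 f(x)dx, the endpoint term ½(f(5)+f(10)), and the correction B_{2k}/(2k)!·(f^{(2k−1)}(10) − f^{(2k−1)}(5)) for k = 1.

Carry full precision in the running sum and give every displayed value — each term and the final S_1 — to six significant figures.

The integral term ∫_5^10 1/x^2 dx = 0.100000.
Boundary: ½(f(5) + f(10)) = ½(0.0400000 + 0.0100000) = 0.0250000.
Integral + boundary = 0.125000.
Order-1 term: 1/12 · (-0.00200000 − (-0.0160000)) = 0.00116667.

S_1 ≈ 0.126167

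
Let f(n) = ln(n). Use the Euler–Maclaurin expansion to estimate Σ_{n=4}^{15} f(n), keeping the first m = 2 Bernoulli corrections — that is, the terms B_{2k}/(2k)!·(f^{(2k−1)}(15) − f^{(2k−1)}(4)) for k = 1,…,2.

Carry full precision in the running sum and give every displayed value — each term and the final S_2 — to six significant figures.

Integral: ∫_4^15 ln(x) dx = 24.0756.
½[f(4) + f(15)] = ½[1.38629 + 2.70805] = 2.04717.
Running total after boundary: 26.1227.
Order-1 term: 1/12 · (0.0666667 − 0.250000) = -0.0152778.
After k=1: 26.1075.
Order-2 term: −1/720 · (0.000592593 − 0.0312500) = 4.25797e-05.

S_2 ≈ 26.1075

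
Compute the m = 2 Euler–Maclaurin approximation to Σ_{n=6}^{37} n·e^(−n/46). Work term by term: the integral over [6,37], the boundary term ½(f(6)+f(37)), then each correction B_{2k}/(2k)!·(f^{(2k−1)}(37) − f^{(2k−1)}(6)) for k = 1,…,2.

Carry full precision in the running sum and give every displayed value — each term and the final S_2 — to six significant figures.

Integral: ∫_6^37 x·e^(−x/46) dx = 391.396.
Boundary: ½(f(6) + f(37)) = ½(5.26628 + 16.5530) = 10.9097.
So far: 402.306.
Correction k=1: B_{2}/2! · (f^{(1)}(37) − f^{(1)}(6)) = 1/12 · (0.0875308 − 0.763229) = -0.0563082.
After k=1: 402.249.
Correction k=2: B_{4}/4! · (f^{(3)}(37) − f^{(3)}(6)) = −1/720 · (0.000464220 − 0.00119029) = 1.00843e-06.

S_2 ≈ 402.249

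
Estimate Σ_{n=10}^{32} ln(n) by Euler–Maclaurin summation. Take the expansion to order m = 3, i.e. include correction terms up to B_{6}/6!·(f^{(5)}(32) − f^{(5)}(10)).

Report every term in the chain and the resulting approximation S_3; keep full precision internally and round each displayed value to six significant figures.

∫_10^32 ln(x) dx evaluates to 65.8777.
Endpoint term: (f(10) + f(32))/2 = (2.30259 + 3.46574)/2 = 2.88416.
So far: 68.7619.
Correction k=1: B_{2}/2! · (f^{(1)}(32) − f^{(1)}(10)) = 1/12 · (0.0312500 − 0.100000) = -0.00572917.
Running total after k=1: 68.7561.
Correction k=2: B_{4}/4! · (f^{(3)}(32) − f^{(3)}(10)) = −1/720 · (6.10352e-05 − 0.00200000) = 2.69301e-06.
Running total after k=2: 68.7561.
Correction k=3: B_{6}/6! · (f^{(5)}(32) − f^{(5)}(10)) = 1/30240 · (7.15256e-07 − 0.000240000) = -7.91286e-09.

S_3 ≈ 68.7561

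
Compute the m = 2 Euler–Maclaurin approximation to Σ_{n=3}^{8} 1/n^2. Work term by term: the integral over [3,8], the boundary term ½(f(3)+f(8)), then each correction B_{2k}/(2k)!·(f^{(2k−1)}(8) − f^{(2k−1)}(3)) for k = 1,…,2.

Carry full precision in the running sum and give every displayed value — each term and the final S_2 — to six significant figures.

S_2 ≈ 0.277413

Integral: ∫_3^8 1/x^2 dx = 0.208333.
Endpoint term: (f(3) + f(8))/2 = (0.111111 + 0.0156250)/2 = 0.0633681.
Integral + boundary = 0.271701.
Correction k=1: B_{2}/2! · (f^{(1)}(8) − f^{(1)}(3)) = 1/12 · (-0.00390625 − (-0.0740741)) = 0.00584732.
Partial sum through k=1: 0.277549.
Correction k=2: B_{4}/4! · (f^{(3)}(8) − f^{(3)}(3)) = −1/720 · (-0.000732422 − (-0.0987654)) = -0.000136157.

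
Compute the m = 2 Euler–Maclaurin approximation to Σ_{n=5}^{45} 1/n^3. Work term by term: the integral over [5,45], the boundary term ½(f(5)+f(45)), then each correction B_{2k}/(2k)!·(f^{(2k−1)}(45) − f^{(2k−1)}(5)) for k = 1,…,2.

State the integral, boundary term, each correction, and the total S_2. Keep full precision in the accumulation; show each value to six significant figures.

S_2 ≈ 0.0241532

The integral term ∫_5^45 1/x^3 dx = 0.0197531.
Boundary: ½(f(5) + f(45)) = ½(0.00800000 + 1.09739e-05) = 0.00400549.
So far: 0.0237586.
Order-1 term: 1/12 · (-7.31596e-07 − (-0.00480000)) = 0.000399939.
Partial sum through k=1: 0.0241585.
Order-2 term: −1/720 · (-7.22564e-09 − (-0.00384000)) = -5.33332e-06.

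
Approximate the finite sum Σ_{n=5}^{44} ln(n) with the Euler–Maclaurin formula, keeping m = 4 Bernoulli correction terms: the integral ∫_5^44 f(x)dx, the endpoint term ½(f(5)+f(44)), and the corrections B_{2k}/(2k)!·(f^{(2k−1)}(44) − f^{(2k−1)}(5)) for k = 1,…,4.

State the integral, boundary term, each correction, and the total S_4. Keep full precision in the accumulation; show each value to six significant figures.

S_4 ≈ 122.139

Integral: ∫_5^44 ln(x) dx = 119.457.
Endpoint term: (f(5) + f(44))/2 = (1.60944 + 3.78419)/2 = 2.69681.
Running total after boundary: 122.154.
Correction k=1: B_{2}/2! · (f^{(1)}(44) − f^{(1)}(5)) = 1/12 · (0.0227273 − 0.200000) = -0.0147727.
Running total after k=1: 122.139.
Correction k=2: B_{4}/4! · (f^{(3)}(44) − f^{(3)}(5)) = −1/720 · (2.34786e-05 − 0.0160000) = 2.21896e-05.
Running total after k=2: 122.139.
Correction k=3: B_{6}/6! · (f^{(5)}(44) − f^{(5)}(5)) = 1/30240 · (1.45528e-07 − 0.00768000) = -2.53963e-07.
Running total after k=3: 122.139.
Correction k=4: B_{8}/8! · (f^{(7)}(44) − f^{(7)}(5)) = −1/1209600 · (2.25509e-09 − 0.00921600) = 7.61905e-09.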